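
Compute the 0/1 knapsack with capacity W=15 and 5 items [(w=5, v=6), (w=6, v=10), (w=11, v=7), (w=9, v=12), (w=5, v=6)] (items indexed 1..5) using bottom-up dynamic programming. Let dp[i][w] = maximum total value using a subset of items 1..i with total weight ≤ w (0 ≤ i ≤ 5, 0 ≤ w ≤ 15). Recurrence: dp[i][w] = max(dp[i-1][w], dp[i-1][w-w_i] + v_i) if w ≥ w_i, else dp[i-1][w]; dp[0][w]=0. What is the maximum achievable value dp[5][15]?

22

i\w   0   1   2   3   4   5   6   7   8   9  10  11  12  13  14  15
  0   0   0   0   0   0   0   0   0   0   0   0   0   0   0   0   0
  1   0   0   0   0   0   6   6   6   6   6   6   6   6   6   6   6
  2   0   0   0   0   0   6  10  10  10  10  10  16  16  16  16  16
  3   0   0   0   0   0   6  10  10  10  10  10  16  16  16  16  16
  4   0   0   0   0   0   6  10  10  10  12  12  16  16  16  18  22
  5   0   0   0   0   0   6  10  10  10  12  12  16  16  16  18  22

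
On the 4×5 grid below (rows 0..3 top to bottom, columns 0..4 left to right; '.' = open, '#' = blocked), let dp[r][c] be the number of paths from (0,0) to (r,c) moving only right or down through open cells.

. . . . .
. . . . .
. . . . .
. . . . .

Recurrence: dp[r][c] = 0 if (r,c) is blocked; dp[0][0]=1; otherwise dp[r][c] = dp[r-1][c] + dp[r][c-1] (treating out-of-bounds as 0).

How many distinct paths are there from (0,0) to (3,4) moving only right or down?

r\c   0   1   2   3   4
  0   1   1   1   1   1
  1   1   2   3   4   5
  2   1   3   6  10  15
  3   1   4  10  20  35

35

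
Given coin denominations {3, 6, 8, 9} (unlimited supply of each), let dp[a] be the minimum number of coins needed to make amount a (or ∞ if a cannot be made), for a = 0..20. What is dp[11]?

2

 a  0  1  2  3  4  5  6  7  8  9 10 11 12 13 14 15 16 17 18 19 20
dp  0  -  -  1  -  -  1  -  1  1  -  2  2  -  2  2  2  2  2  3  3
(- denotes ∞ / unreachable)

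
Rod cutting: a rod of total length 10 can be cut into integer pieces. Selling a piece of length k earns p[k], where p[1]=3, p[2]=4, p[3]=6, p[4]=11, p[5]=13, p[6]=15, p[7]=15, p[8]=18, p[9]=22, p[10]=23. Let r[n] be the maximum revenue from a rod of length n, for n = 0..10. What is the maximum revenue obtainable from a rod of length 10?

30

   n    0    1    2    3    4    5    6    7    8    9   10
r[n]    0    3    6    9   12   15   18   21   24   27   30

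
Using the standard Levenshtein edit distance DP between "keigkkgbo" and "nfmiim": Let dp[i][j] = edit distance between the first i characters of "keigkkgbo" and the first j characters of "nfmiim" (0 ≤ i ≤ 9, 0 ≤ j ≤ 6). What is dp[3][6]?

   ''  n  f  m  i  i  m
''  0  1  2  3  4  5  6
 k  1  1  2  3  4  5  6
 e  2  2  2  3  4  5  6
 i  3  3  3  3  3  4  5
 g  4  4  4  4  4  4  5
 k  5  5  5  5  5  5  5
 k  6  6  6  6  6  6  6
 g  7  7  7  7  7  7  7
 b  8  8  8  8  8  8  8
 o  9  9  9  9  9  9  9

5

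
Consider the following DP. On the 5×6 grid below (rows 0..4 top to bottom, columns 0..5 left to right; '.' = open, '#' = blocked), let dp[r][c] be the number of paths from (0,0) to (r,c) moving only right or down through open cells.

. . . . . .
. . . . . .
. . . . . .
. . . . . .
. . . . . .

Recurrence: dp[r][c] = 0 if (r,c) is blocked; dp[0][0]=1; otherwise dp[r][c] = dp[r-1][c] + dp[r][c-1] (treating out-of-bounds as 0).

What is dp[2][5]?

r\c   0   1   2   3   4   5
  0   1   1   1   1   1   1
  1   1   2   3   4   5   6
  2   1   3   6  10  15  21
  3   1   4  10  20  35  56
  4   1   5  15  35  70 126

21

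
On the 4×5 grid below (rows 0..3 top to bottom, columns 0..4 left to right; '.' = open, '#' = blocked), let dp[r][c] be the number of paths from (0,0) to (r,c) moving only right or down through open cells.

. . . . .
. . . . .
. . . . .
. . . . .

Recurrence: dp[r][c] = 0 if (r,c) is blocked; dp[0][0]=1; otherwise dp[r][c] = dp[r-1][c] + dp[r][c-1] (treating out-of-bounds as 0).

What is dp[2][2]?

6

r\c   0   1   2   3   4
  0   1   1   1   1   1
  1   1   2   3   4   5
  2   1   3   6  10  15
  3   1   4  10  20  35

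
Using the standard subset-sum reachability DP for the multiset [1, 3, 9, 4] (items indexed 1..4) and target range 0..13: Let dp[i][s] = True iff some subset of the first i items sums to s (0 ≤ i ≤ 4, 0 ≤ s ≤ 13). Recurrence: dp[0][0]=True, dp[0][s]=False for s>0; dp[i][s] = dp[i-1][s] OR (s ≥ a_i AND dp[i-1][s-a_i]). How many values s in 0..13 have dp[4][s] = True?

11

i\s   0   1   2   3   4   5   6   7   8   9  10  11  12  13
  0   T   F   F   F   F   F   F   F   F   F   F   F   F   F
  1   T   T   F   F   F   F   F   F   F   F   F   F   F   F
  2   T   T   F   T   T   F   F   F   F   F   F   F   F   F
  3   T   T   F   T   T   F   F   F   F   T   T   F   T   T
  4   T   T   F   T   T   T   F   T   T   T   T   F   T   T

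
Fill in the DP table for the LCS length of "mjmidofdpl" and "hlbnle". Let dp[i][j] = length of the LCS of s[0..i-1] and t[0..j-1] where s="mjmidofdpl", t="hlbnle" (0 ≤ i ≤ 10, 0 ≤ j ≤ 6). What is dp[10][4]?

1

   ''  h  l  b  n  l  e
''  0  0  0  0  0  0  0
 m  0  0  0  0  0  0  0
 j  0  0  0  0  0  0  0
 m  0  0  0  0  0  0  0
 i  0  0  0  0  0  0  0
 d  0  0  0  0  0  0  0
 o  0  0  0  0  0  0  0
 f  0  0  0  0  0  0  0
 d  0  0  0  0  0  0  0
 p  0  0  0  0  0  0  0
 l  0  0  1  1  1  1  1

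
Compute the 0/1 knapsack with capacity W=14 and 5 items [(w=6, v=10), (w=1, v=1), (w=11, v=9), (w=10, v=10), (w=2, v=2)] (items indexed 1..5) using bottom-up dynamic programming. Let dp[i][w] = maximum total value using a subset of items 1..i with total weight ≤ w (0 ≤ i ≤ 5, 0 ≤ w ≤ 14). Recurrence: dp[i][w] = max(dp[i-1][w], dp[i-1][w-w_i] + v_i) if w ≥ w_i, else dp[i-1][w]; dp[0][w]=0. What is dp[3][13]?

i\w   0   1   2   3   4   5   6   7   8   9  10  11  12  13  14
  0   0   0   0   0   0   0   0   0   0   0   0   0   0   0   0
  1   0   0   0   0   0   0  10  10  10  10  10  10  10  10  10
  2   0   1   1   1   1   1  10  11  11  11  11  11  11  11  11
  3   0   1   1   1   1   1  10  11  11  11  11  11  11  11  11
  4   0   1   1   1   1   1  10  11  11  11  11  11  11  11  11
  5   0   1   2   3   3   3  10  11  12  13  13  13  13  13  13

11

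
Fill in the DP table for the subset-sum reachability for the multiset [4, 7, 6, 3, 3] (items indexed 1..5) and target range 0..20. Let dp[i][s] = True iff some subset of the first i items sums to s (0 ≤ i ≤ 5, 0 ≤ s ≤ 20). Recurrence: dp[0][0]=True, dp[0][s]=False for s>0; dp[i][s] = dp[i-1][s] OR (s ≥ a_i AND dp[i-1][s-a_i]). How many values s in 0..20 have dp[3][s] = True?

i\s   0   1   2   3   4   5   6   7   8   9  10  11  12  13  14  15  16  17  18  19  20
  0   T   F   F   F   F   F   F   F   F   F   F   F   F   F   F   F   F   F   F   F   F
  1   T   F   F   F   T   F   F   F   F   F   F   F   F   F   F   F   F   F   F   F   F
  2   T   F   F   F   T   F   F   T   F   F   F   T   F   F   F   F   F   F   F   F   F
  3   T   F   F   F   T   F   T   T   F   F   T   T   F   T   F   F   F   T   F   F   F
  4   T   F   F   T   T   F   T   T   F   T   T   T   F   T   T   F   T   T   F   F   T
  5   T   F   F   T   T   F   T   T   F   T   T   T   T   T   T   F   T   T   F   T   T

8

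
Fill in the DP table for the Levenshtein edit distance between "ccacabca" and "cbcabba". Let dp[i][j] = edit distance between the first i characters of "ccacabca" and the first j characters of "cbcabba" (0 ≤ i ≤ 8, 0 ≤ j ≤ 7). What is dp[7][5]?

3

   ''  c  b  c  a  b  b  a
''  0  1  2  3  4  5  6  7
 c  1  0  1  2  3  4  5  6
 c  2  1  1  1  2  3  4  5
 a  3  2  2  2  1  2  3  4
 c  4  3  3  2  2  2  3  4
 a  5  4  4  3  2  3  3  3
 b  6  5  4  4  3  2  3  4
 c  7  6  5  4  4  3  3  4
 a  8  7  6  5  4  4  4  3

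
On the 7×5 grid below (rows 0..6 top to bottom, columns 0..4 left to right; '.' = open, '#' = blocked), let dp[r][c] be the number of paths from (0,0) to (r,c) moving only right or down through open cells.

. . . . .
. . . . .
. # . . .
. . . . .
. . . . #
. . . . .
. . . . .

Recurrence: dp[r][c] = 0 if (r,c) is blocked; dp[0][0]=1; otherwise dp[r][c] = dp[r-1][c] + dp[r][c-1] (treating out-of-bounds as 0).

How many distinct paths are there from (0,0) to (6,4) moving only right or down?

65

r\c   0   1   2   3   4
  0   1   1   1   1   1
  1   1   2   3   4   5
  2   1   0   3   7  12
  3   1   1   4  11  23
  4   1   2   6  17   0
  5   1   3   9  26  26
  6   1   4  13  39  65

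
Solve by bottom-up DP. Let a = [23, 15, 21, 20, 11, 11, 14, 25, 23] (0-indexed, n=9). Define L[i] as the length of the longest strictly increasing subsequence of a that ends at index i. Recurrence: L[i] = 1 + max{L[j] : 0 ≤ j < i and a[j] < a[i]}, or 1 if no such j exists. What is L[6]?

2

   i    0    1    2    3    4    5    6    7    8
a[i]   23   15   21   20   11   11   14   25   23
L[i]    1    1    2    2    1    1    2    3    3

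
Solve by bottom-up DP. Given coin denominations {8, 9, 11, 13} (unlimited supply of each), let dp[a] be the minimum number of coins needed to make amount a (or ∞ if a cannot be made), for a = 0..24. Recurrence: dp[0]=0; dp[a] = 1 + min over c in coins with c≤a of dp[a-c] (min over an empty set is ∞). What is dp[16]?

 a  0  1  2  3  4  5  6  7  8  9 10 11 12 13 14 15 16 17 18 19 20 21 22 23 24
dp  0  -  -  -  -  -  -  -  1  1  -  1  -  1  -  -  2  2  2  2  2  2  2  -  2
(- denotes ∞ / unreachable)

2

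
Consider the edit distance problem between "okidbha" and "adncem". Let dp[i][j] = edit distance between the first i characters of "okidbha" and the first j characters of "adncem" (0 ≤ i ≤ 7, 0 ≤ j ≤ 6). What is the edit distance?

   ''  a  d  n  c  e  m
''  0  1  2  3  4  5  6
 o  1  1  2  3  4  5  6
 k  2  2  2  3  4  5  6
 i  3  3  3  3  4  5  6
 d  4  4  3  4  4  5  6
 b  5  5  4  4  5  5  6
 h  6  6  5  5  5  6  6
 a  7  6  6  6  6  6  7

7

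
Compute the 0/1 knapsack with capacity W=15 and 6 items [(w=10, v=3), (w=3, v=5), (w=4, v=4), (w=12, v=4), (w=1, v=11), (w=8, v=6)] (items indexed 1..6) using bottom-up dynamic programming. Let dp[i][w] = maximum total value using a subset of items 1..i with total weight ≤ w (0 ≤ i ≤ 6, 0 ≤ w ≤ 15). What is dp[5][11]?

20

i\w   0   1   2   3   4   5   6   7   8   9  10  11  12  13  14  15
  0   0   0   0   0   0   0   0   0   0   0   0   0   0   0   0   0
  1   0   0   0   0   0   0   0   0   0   0   3   3   3   3   3   3
  2   0   0   0   5   5   5   5   5   5   5   5   5   5   8   8   8
  3   0   0   0   5   5   5   5   9   9   9   9   9   9   9   9   9
  4   0   0   0   5   5   5   5   9   9   9   9   9   9   9   9   9
  5   0  11  11  11  16  16  16  16  20  20  20  20  20  20  20  20
  6   0  11  11  11  16  16  16  16  20  20  20  20  22  22  22  22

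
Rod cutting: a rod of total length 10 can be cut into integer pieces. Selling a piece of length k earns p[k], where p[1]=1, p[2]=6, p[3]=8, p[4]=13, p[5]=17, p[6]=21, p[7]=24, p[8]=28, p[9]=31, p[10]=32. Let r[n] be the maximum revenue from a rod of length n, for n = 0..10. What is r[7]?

24

   n    0    1    2    3    4    5    6    7    8    9   10
r[n]    0    1    6    8   13   17   21   24   28   31   34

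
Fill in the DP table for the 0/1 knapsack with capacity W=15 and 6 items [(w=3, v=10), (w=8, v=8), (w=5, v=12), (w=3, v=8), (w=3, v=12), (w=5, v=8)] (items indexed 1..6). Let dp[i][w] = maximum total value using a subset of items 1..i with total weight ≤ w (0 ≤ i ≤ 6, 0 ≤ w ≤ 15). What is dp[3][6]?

i\w   0   1   2   3   4   5   6   7   8   9  10  11  12  13  14  15
  0   0   0   0   0   0   0   0   0   0   0   0   0   0   0   0   0
  1   0   0   0  10  10  10  10  10  10  10  10  10  10  10  10  10
  2   0   0   0  10  10  10  10  10  10  10  10  18  18  18  18  18
  3   0   0   0  10  10  12  12  12  22  22  22  22  22  22  22  22
  4   0   0   0  10  10  12  18  18  22  22  22  30  30  30  30  30
  5   0   0   0  12  12  12  22  22  24  30  30  34  34  34  42  42
  6   0   0   0  12  12  12  22  22  24  30  30  34  34  34  42  42

12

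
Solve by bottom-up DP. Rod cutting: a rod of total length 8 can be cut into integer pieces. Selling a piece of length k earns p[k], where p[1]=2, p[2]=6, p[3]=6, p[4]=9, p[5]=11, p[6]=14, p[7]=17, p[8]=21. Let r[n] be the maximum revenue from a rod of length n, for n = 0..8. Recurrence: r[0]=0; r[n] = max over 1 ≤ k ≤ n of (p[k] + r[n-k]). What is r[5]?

14

   n    0    1    2    3    4    5    6    7    8
r[n]    0    2    6    8   12   14   18   20   24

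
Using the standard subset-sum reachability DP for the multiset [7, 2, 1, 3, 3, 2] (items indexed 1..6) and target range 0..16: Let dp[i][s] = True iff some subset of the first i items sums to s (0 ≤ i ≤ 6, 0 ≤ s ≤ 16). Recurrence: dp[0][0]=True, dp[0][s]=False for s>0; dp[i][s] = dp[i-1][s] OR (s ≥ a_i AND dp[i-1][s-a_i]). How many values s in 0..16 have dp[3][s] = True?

i\s   0   1   2   3   4   5   6   7   8   9  10  11  12  13  14  15  16
  0   T   F   F   F   F   F   F   F   F   F   F   F   F   F   F   F   F
  1   T   F   F   F   F   F   F   T   F   F   F   F   F   F   F   F   F
  2   T   F   T   F   F   F   F   T   F   T   F   F   F   F   F   F   F
  3   T   T   T   T   F   F   F   T   T   T   T   F   F   F   F   F   F
  4   T   T   T   T   T   T   T   T   T   T   T   T   T   T   F   F   F
  5   T   T   T   T   T   T   T   T   T   T   T   T   T   T   T   T   T
  6   T   T   T   T   T   T   T   T   T   T   T   T   T   T   T   T   T

8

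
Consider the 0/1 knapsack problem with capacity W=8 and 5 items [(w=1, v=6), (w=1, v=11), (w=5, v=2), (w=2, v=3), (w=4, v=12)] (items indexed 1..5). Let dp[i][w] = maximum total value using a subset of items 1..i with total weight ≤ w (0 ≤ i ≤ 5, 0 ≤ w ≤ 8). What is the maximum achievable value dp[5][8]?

i\w   0   1   2   3   4   5   6   7   8
  0   0   0   0   0   0   0   0   0   0
  1   0   6   6   6   6   6   6   6   6
  2   0  11  17  17  17  17  17  17  17
  3   0  11  17  17  17  17  17  19  19
  4   0  11  17  17  20  20  20  20  20
  5   0  11  17  17  20  23  29  29  32

32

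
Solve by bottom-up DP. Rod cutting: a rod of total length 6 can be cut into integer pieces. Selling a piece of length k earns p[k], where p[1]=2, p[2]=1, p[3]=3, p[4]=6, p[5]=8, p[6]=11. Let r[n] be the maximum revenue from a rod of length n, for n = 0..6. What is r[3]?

6

   n    0    1    2    3    4    5    6
r[n]    0    2    4    6    8   10   12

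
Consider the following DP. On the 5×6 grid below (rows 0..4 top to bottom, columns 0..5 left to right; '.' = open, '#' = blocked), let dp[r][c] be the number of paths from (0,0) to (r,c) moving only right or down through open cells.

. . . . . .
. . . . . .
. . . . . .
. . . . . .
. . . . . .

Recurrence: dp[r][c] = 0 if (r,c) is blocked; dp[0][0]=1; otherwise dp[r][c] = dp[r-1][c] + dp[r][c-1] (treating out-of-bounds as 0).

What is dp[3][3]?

r\c   0   1   2   3   4   5
  0   1   1   1   1   1   1
  1   1   2   3   4   5   6
  2   1   3   6  10  15  21
  3   1   4  10  20  35  56
  4   1   5  15  35  70 126

20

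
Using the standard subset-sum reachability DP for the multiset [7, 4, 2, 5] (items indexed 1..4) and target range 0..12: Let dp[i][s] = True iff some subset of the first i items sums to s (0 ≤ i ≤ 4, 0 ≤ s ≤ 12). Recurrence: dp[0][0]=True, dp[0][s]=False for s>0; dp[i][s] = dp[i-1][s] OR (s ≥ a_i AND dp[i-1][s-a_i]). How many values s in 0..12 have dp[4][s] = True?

9

i\s   0   1   2   3   4   5   6   7   8   9  10  11  12
  0   T   F   F   F   F   F   F   F   F   F   F   F   F
  1   T   F   F   F   F   F   F   T   F   F   F   F   F
  2   T   F   F   F   T   F   F   T   F   F   F   T   F
  3   T   F   T   F   T   F   T   T   F   T   F   T   F
  4   T   F   T   F   T   T   T   T   F   T   F   T   T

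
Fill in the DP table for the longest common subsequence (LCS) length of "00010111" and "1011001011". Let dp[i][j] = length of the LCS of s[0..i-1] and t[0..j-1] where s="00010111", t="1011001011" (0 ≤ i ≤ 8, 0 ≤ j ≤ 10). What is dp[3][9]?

   ''  1  0  1  1  0  0  1  0  1  1
''  0  0  0  0  0  0  0  0  0  0  0
 0  0  0  1  1  1  1  1  1  1  1  1
 0  0  0  1  1  1  2  2  2  2  2  2
 0  0  0  1  1  1  2  3  3  3  3  3
 1  0  1  1  2  2  2  3  4  4  4  4
 0  0  1  2  2  2  3  3  4  5  5  5
 1  0  1  2  3  3  3  3  4  5  6  6
 1  0  1  2  3  4  4  4  4  5  6  7
 1  0  1  2  3  4  4  4  5  5  6  7

3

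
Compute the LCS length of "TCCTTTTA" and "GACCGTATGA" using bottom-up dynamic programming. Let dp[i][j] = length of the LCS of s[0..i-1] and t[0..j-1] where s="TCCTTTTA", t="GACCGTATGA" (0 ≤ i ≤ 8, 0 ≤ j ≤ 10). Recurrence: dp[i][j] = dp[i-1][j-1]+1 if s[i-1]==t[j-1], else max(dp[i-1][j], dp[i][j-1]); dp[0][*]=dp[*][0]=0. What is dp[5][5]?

   ''  G  A  C  C  G  T  A  T  G  A
''  0  0  0  0  0  0  0  0  0  0  0
 T  0  0  0  0  0  0  1  1  1  1  1
 C  0  0  0  1  1  1  1  1  1  1  1
 C  0  0  0  1  2  2  2  2  2  2  2
 T  0  0  0  1  2  2  3  3  3  3  3
 T  0  0  0  1  2  2  3  3  4  4  4
 T  0  0  0  1  2  2  3  3  4  4  4
 T  0  0  0  1  2  2  3  3  4  4  4
 A  0  0  1  1  2  2  3  4  4  4  5

2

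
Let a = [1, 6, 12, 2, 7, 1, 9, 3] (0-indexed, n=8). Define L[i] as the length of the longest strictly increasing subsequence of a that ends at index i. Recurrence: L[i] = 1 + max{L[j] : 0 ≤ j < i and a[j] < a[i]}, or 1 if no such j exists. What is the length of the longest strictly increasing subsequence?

   i    0    1    2    3    4    5    6    7
a[i]    1    6   12    2    7    1    9    3
L[i]    1    2    3    2    3    1    4    3

4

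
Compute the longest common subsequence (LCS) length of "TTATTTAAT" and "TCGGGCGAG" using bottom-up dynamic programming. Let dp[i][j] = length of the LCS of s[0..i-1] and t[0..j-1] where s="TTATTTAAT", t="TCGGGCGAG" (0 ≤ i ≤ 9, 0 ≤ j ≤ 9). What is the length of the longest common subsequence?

   ''  T  C  G  G  G  C  G  A  G
''  0  0  0  0  0  0  0  0  0  0
 T  0  1  1  1  1  1  1  1  1  1
 T  0  1  1  1  1  1  1  1  1  1
 A  0  1  1  1  1  1  1  1  2  2
 T  0  1  1  1  1  1  1  1  2  2
 T  0  1  1  1  1  1  1  1  2  2
 T  0  1  1  1  1  1  1  1  2  2
 A  0  1  1  1  1  1  1  1  2  2
 A  0  1  1  1  1  1  1  1  2  2
 T  0  1  1  1  1  1  1  1  2  2

2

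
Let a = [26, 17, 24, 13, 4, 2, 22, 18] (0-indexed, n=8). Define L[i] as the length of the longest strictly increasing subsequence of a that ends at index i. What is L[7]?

2

   i    0    1    2    3    4    5    6    7
a[i]   26   17   24   13    4    2   22   18
L[i]    1    1    2    1    1    1    2    2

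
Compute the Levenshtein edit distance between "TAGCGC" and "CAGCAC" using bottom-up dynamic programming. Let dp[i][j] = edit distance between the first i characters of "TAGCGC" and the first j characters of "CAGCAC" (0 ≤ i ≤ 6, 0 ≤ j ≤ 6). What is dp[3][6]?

4

   ''  C  A  G  C  A  C
''  0  1  2  3  4  5  6
 T  1  1  2  3  4  5  6
 A  2  2  1  2  3  4  5
 G  3  3  2  1  2  3  4
 C  4  3  3  2  1  2  3
 G  5  4  4  3  2  2  3
 C  6  5  5  4  3  3  2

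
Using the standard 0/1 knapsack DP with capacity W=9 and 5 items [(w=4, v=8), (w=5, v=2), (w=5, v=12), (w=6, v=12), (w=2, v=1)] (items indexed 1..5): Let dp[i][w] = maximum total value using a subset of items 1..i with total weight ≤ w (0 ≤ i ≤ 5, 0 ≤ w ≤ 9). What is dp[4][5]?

i\w   0   1   2   3   4   5   6   7   8   9
  0   0   0   0   0   0   0   0   0   0   0
  1   0   0   0   0   8   8   8   8   8   8
  2   0   0   0   0   8   8   8   8   8  10
  3   0   0   0   0   8  12  12  12  12  20
  4   0   0   0   0   8  12  12  12  12  20
  5   0   0   1   1   8  12  12  13  13  20

12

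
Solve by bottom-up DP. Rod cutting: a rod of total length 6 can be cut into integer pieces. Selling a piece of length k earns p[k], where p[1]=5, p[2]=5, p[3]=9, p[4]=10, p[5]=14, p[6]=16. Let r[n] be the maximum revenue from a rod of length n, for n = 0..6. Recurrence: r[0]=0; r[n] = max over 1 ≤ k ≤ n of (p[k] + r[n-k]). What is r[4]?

   n    0    1    2    3    4    5    6
r[n]    0    5   10   15   20   25   30

20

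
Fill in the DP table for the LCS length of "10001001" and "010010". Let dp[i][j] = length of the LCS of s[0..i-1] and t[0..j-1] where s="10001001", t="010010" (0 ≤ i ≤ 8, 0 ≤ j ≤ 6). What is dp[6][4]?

   ''  0  1  0  0  1  0
''  0  0  0  0  0  0  0
 1  0  0  1  1  1  1  1
 0  0  1  1  2  2  2  2
 0  0  1  1  2  3  3  3
 0  0  1  1  2  3  3  4
 1  0  1  2  2  3  4  4
 0  0  1  2  3  3  4  5
 0  0  1  2  3  4  4  5
 1  0  1  2  3  4  5  5

3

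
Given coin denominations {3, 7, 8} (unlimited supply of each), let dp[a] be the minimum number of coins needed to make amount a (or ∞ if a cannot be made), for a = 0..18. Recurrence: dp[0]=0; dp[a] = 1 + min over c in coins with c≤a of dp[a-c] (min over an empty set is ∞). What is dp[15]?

 a  0  1  2  3  4  5  6  7  8  9 10 11 12 13 14 15 16 17 18
dp  0  -  -  1  -  -  2  1  1  3  2  2  4  3  2  2  2  3  3
(- denotes ∞ / unreachable)

2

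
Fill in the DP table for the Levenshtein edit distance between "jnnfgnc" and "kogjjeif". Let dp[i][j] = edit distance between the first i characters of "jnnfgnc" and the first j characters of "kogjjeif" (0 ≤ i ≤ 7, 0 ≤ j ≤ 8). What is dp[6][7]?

   ''  k  o  g  j  j  e  i  f
''  0  1  2  3  4  5  6  7  8
 j  1  1  2  3  3  4  5  6  7
 n  2  2  2  3  4  4  5  6  7
 n  3  3  3  3  4  5  5  6  7
 f  4  4  4  4  4  5  6  6  6
 g  5  5  5  4  5  5  6  7  7
 n  6  6  6  5  5  6  6  7  8
 c  7  7  7  6  6  6  7  7  8

7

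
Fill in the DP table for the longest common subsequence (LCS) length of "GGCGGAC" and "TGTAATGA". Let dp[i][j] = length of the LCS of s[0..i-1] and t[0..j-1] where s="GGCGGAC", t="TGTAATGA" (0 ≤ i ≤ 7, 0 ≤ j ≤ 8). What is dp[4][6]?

1

   ''  T  G  T  A  A  T  G  A
''  0  0  0  0  0  0  0  0  0
 G  0  0  1  1  1  1  1  1  1
 G  0  0  1  1  1  1  1  2  2
 C  0  0  1  1  1  1  1  2  2
 G  0  0  1  1  1  1  1  2  2
 G  0  0  1  1  1  1  1  2  2
 A  0  0  1  1  2  2  2  2  3
 C  0  0  1  1  2  2  2  2  3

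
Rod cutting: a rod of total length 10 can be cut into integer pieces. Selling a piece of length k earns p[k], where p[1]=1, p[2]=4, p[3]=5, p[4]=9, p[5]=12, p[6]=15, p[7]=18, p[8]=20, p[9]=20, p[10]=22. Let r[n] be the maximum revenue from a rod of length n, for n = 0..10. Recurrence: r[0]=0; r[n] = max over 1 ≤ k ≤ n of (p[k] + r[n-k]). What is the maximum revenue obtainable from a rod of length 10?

24

   n    0    1    2    3    4    5    6    7    8    9   10
r[n]    0    1    4    5    9   12   15   18   20   22   24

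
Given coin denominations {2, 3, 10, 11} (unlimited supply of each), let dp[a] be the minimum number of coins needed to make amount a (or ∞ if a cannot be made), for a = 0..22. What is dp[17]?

3

 a  0  1  2  3  4  5  6  7  8  9 10 11 12 13 14 15 16 17 18 19 20 21 22
dp  0  -  1  1  2  2  2  3  3  3  1  1  2  2  2  3  3  3  4  4  2  2  2
(- denotes ∞ / unreachable)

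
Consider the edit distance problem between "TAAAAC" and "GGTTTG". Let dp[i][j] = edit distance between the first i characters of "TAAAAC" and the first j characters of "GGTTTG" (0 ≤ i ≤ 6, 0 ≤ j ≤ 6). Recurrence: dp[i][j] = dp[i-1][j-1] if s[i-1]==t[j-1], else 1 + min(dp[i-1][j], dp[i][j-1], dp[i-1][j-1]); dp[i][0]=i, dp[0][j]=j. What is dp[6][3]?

6

   ''  G  G  T  T  T  G
''  0  1  2  3  4  5  6
 T  1  1  2  2  3  4  5
 A  2  2  2  3  3  4  5
 A  3  3  3  3  4  4  5
 A  4  4  4  4  4  5  5
 A  5  5  5  5  5  5  6
 C  6  6  6  6  6  6  6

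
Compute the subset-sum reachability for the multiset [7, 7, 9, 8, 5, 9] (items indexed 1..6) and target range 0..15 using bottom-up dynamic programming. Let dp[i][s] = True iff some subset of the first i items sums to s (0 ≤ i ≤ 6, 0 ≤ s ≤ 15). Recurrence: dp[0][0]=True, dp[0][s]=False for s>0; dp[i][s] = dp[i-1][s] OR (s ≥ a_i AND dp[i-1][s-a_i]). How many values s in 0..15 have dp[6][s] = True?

i\s   0   1   2   3   4   5   6   7   8   9  10  11  12  13  14  15
  0   T   F   F   F   F   F   F   F   F   F   F   F   F   F   F   F
  1   T   F   F   F   F   F   F   T   F   F   F   F   F   F   F   F
  2   T   F   F   F   F   F   F   T   F   F   F   F   F   F   T   F
  3   T   F   F   F   F   F   F   T   F   T   F   F   F   F   T   F
  4   T   F   F   F   F   F   F   T   T   T   F   F   F   F   T   T
  5   T   F   F   F   F   T   F   T   T   T   F   F   T   T   T   T
  6   T   F   F   F   F   T   F   T   T   T   F   F   T   T   T   T

9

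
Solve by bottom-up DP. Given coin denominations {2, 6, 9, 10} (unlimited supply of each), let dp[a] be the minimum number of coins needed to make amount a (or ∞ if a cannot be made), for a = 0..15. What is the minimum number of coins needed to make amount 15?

 a  0  1  2  3  4  5  6  7  8  9 10 11 12 13 14 15
dp  0  -  1  -  2  -  1  -  2  1  1  2  2  3  3  2
(- denotes ∞ / unreachable)

2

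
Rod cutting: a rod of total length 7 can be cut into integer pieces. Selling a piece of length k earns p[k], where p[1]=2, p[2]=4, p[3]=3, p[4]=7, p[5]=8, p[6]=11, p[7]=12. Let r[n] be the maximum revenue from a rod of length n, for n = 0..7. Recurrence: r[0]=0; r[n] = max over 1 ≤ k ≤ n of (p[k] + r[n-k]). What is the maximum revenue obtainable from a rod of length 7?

   n    0    1    2    3    4    5    6    7
r[n]    0    2    4    6    8   10   12   14

14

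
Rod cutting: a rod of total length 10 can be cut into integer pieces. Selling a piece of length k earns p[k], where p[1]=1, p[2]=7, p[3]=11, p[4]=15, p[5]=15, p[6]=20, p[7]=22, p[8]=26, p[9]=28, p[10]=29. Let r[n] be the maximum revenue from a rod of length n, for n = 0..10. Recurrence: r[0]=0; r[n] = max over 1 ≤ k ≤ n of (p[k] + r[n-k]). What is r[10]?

   n    0    1    2    3    4    5    6    7    8    9   10
r[n]    0    1    7   11   15   18   22   26   30   33   37

37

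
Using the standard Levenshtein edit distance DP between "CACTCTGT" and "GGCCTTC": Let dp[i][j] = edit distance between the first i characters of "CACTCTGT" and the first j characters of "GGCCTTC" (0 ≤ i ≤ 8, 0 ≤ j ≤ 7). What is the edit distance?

   ''  G  G  C  C  T  T  C
''  0  1  2  3  4  5  6  7
 C  1  1  2  2  3  4  5  6
 A  2  2  2  3  3  4  5  6
 C  3  3  3  2  3  4  5  5
 T  4  4  4  3  3  3  4  5
 C  5  5  5  4  3  4  4  4
 T  6  6  6  5  4  3  4  5
 G  7  6  6  6  5  4  4  5
 T  8  7  7  7  6  5  4  5

5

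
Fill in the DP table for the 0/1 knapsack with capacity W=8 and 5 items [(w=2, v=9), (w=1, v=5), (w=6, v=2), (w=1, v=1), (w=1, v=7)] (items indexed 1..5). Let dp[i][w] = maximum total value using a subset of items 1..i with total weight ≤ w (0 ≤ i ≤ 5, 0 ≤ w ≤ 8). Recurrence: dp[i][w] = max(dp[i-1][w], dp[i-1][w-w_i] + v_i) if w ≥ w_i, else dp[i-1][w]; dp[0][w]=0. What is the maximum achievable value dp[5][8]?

22

i\w   0   1   2   3   4   5   6   7   8
  0   0   0   0   0   0   0   0   0   0
  1   0   0   9   9   9   9   9   9   9
  2   0   5   9  14  14  14  14  14  14
  3   0   5   9  14  14  14  14  14  14
  4   0   5   9  14  15  15  15  15  15
  5   0   7  12  16  21  22  22  22  22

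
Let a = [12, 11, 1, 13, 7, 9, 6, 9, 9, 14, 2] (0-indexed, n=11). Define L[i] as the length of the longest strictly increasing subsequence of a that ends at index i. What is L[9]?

   i    0    1    2    3    4    5    6    7    8    9   10
a[i]   12   11    1   13    7    9    6    9    9   14    2
L[i]    1    1    1    2    2    3    2    3    3    4    2

4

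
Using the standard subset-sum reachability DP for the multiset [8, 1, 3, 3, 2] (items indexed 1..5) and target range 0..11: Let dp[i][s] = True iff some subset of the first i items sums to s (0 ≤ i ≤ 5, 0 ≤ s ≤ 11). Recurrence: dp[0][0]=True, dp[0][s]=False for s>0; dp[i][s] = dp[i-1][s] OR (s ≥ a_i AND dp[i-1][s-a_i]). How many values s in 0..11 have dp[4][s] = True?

i\s   0   1   2   3   4   5   6   7   8   9  10  11
  0   T   F   F   F   F   F   F   F   F   F   F   F
  1   T   F   F   F   F   F   F   F   T   F   F   F
  2   T   T   F   F   F   F   F   F   T   T   F   F
  3   T   T   F   T   T   F   F   F   T   T   F   T
  4   T   T   F   T   T   F   T   T   T   T   F   T
  5   T   T   T   T   T   T   T   T   T   T   T   T

9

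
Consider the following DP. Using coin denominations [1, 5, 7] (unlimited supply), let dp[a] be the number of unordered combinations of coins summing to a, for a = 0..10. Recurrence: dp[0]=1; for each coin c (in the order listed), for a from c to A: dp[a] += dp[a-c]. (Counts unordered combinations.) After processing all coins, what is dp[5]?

after  coin     0     1     2     3     4     5     6     7     8     9    10
          1     1     1     1     1     1     1     1     1     1     1     1
          5     1     1     1     1     1     2     2     2     2     2     3
          7     1     1     1     1     1     2     2     3     3     3     4

2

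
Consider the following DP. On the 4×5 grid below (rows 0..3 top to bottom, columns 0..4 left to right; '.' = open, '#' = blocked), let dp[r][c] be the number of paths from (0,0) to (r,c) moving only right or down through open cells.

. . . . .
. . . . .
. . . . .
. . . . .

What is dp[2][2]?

r\c   0   1   2   3   4
  0   1   1   1   1   1
  1   1   2   3   4   5
  2   1   3   6  10  15
  3   1   4  10  20  35

6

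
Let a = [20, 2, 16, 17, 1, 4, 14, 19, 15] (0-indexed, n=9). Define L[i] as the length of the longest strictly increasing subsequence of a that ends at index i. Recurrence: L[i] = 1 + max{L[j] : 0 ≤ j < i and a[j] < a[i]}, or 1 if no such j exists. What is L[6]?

   i    0    1    2    3    4    5    6    7    8
a[i]   20    2   16   17    1    4   14   19   15
L[i]    1    1    2    3    1    2    3    4    4

3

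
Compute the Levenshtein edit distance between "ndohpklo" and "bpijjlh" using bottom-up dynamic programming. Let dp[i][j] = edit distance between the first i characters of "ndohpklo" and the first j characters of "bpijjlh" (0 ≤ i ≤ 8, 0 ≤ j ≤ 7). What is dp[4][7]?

   ''  b  p  i  j  j  l  h
''  0  1  2  3  4  5  6  7
 n  1  1  2  3  4  5  6  7
 d  2  2  2  3  4  5  6  7
 o  3  3  3  3  4  5  6  7
 h  4  4  4  4  4  5  6  6
 p  5  5  4  5  5  5  6  7
 k  6  6  5  5  6  6  6  7
 l  7  7  6  6  6  7  6  7
 o  8  8  7  7  7  7  7  7

6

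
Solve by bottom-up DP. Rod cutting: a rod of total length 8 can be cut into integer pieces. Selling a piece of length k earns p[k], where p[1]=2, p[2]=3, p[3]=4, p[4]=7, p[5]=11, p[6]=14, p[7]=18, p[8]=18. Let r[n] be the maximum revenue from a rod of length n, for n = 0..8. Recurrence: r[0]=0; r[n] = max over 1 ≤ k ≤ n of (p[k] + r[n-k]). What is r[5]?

11

   n    0    1    2    3    4    5    6    7    8
r[n]    0    2    4    6    8   11   14   18   20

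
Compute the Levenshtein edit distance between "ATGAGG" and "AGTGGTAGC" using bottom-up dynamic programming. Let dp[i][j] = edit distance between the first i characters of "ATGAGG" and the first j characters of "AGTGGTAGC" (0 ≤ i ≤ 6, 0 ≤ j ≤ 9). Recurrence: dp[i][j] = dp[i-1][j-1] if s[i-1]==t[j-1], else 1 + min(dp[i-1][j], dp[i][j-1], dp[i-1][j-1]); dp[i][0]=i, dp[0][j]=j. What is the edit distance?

4

   ''  A  G  T  G  G  T  A  G  C
''  0  1  2  3  4  5  6  7  8  9
 A  1  0  1  2  3  4  5  6  7  8
 T  2  1  1  1  2  3  4  5  6  7
 G  3  2  1  2  1  2  3  4  5  6
 A  4  3  2  2  2  2  3  3  4  5
 G  5  4  3  3  2  2  3  4  3  4
 G  6  5  4  4  3  2  3  4  4  4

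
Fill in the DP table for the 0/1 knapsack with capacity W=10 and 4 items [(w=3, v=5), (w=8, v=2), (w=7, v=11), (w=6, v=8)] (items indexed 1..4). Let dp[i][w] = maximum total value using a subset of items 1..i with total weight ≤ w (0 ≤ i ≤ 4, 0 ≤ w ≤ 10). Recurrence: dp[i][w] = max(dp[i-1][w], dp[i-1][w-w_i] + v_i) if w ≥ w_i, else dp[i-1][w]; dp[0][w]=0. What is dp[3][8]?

i\w   0   1   2   3   4   5   6   7   8   9  10
  0   0   0   0   0   0   0   0   0   0   0   0
  1   0   0   0   5   5   5   5   5   5   5   5
  2   0   0   0   5   5   5   5   5   5   5   5
  3   0   0   0   5   5   5   5  11  11  11  16
  4   0   0   0   5   5   5   8  11  11  13  16

11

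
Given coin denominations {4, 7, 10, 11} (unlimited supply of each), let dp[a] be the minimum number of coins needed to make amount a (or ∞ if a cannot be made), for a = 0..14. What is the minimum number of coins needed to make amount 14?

 a  0  1  2  3  4  5  6  7  8  9 10 11 12 13 14
dp  0  -  -  -  1  -  -  1  2  -  1  1  3  -  2
(- denotes ∞ / unreachable)

2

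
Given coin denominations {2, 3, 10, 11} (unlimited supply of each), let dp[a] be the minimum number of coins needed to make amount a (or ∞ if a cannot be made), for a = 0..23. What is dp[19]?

4

 a  0  1  2  3  4  5  6  7  8  9 10 11 12 13 14 15 16 17 18 19 20 21 22 23
dp  0  -  1  1  2  2  2  3  3  3  1  1  2  2  2  3  3  3  4  4  2  2  2  3
(- denotes ∞ / unreachable)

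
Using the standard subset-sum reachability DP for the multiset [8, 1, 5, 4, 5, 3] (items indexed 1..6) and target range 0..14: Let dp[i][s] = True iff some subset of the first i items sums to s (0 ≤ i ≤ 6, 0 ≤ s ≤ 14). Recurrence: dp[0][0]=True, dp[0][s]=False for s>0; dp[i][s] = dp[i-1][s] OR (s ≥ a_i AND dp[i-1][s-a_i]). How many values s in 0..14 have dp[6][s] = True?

i\s   0   1   2   3   4   5   6   7   8   9  10  11  12  13  14
  0   T   F   F   F   F   F   F   F   F   F   F   F   F   F   F
  1   T   F   F   F   F   F   F   F   T   F   F   F   F   F   F
  2   T   T   F   F   F   F   F   F   T   T   F   F   F   F   F
  3   T   T   F   F   F   T   T   F   T   T   F   F   F   T   T
  4   T   T   F   F   T   T   T   F   T   T   T   F   T   T   T
  5   T   T   F   F   T   T   T   F   T   T   T   T   T   T   T
  6   T   T   F   T   T   T   T   T   T   T   T   T   T   T   T

14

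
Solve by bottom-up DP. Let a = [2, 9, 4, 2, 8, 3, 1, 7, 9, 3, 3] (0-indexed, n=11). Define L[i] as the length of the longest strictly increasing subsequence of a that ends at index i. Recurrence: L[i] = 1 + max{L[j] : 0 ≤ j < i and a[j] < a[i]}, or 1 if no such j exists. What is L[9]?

2

   i    0    1    2    3    4    5    6    7    8    9   10
a[i]    2    9    4    2    8    3    1    7    9    3    3
L[i]    1    2    2    1    3    2    1    3    4    2    2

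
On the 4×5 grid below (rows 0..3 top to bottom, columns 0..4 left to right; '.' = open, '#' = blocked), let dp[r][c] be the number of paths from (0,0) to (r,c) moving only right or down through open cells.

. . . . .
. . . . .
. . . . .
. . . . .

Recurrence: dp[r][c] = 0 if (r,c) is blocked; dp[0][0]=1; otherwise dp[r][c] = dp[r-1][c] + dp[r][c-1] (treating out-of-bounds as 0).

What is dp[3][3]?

20

r\c   0   1   2   3   4
  0   1   1   1   1   1
  1   1   2   3   4   5
  2   1   3   6  10  15
  3   1   4  10  20  35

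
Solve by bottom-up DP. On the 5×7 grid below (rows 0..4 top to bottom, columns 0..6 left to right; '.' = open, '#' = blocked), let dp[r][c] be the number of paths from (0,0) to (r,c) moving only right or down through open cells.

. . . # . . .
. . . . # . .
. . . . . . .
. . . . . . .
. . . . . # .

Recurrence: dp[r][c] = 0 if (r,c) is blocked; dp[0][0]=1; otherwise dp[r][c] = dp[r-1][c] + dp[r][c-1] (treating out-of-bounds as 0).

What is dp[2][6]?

r\c   0   1   2   3   4   5   6
  0   1   1   1   0   0   0   0
  1   1   2   3   3   0   0   0
  2   1   3   6   9   9   9   9
  3   1   4  10  19  28  37  46
  4   1   5  15  34  62   0  46

9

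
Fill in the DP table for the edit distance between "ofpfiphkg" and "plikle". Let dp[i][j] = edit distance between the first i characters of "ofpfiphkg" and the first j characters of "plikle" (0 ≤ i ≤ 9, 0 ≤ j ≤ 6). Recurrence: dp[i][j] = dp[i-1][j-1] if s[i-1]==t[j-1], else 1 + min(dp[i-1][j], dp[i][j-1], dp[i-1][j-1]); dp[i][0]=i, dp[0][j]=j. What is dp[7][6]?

6

   ''  p  l  i  k  l  e
''  0  1  2  3  4  5  6
 o  1  1  2  3  4  5  6
 f  2  2  2  3  4  5  6
 p  3  2  3  3  4  5  6
 f  4  3  3  4  4  5  6
 i  5  4  4  3  4  5  6
 p  6  5  5  4  4  5  6
 h  7  6  6  5  5  5  6
 k  8  7  7  6  5  6  6
 g  9  8  8  7  6  6  7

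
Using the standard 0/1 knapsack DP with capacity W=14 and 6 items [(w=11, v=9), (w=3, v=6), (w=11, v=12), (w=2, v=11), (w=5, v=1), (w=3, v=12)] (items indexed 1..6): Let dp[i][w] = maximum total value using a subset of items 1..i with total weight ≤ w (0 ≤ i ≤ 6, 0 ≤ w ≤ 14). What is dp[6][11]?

29

i\w   0   1   2   3   4   5   6   7   8   9  10  11  12  13  14
  0   0   0   0   0   0   0   0   0   0   0   0   0   0   0   0
  1   0   0   0   0   0   0   0   0   0   0   0   9   9   9   9
  2   0   0   0   6   6   6   6   6   6   6   6   9   9   9  15
  3   0   0   0   6   6   6   6   6   6   6   6  12  12  12  18
  4   0   0  11  11  11  17  17  17  17  17  17  17  17  23  23
  5   0   0  11  11  11  17  17  17  17  17  18  18  18  23  23
  6   0   0  11  12  12  23  23  23  29  29  29  29  29  30  30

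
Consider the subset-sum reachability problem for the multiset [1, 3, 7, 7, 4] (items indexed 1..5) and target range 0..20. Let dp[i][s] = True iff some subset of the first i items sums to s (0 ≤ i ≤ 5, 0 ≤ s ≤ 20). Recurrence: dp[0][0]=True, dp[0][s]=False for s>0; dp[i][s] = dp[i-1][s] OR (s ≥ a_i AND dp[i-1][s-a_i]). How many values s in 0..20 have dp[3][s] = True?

8

i\s   0   1   2   3   4   5   6   7   8   9  10  11  12  13  14  15  16  17  18  19  20
  0   T   F   F   F   F   F   F   F   F   F   F   F   F   F   F   F   F   F   F   F   F
  1   T   T   F   F   F   F   F   F   F   F   F   F   F   F   F   F   F   F   F   F   F
  2   T   T   F   T   T   F   F   F   F   F   F   F   F   F   F   F   F   F   F   F   F
  3   T   T   F   T   T   F   F   T   T   F   T   T   F   F   F   F   F   F   F   F   F
  4   T   T   F   T   T   F   F   T   T   F   T   T   F   F   T   T   F   T   T   F   F
  5   T   T   F   T   T   T   F   T   T   F   T   T   T   F   T   T   F   T   T   T   F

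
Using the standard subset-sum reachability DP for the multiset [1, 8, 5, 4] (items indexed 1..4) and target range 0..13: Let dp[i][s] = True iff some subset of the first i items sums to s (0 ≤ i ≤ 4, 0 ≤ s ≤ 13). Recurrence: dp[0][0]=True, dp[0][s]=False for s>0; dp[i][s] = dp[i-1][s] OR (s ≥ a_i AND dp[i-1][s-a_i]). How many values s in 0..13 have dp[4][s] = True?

i\s   0   1   2   3   4   5   6   7   8   9  10  11  12  13
  0   T   F   F   F   F   F   F   F   F   F   F   F   F   F
  1   T   T   F   F   F   F   F   F   F   F   F   F   F   F
  2   T   T   F   F   F   F   F   F   T   T   F   F   F   F
  3   T   T   F   F   F   T   T   F   T   T   F   F   F   T
  4   T   T   F   F   T   T   T   F   T   T   T   F   T   T

10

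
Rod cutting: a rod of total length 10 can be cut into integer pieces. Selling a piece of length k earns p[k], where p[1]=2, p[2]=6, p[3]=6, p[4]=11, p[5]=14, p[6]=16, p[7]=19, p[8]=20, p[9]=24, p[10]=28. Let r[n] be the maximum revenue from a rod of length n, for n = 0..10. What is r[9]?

26

   n    0    1    2    3    4    5    6    7    8    9   10
r[n]    0    2    6    8   12   14   18   20   24   26   30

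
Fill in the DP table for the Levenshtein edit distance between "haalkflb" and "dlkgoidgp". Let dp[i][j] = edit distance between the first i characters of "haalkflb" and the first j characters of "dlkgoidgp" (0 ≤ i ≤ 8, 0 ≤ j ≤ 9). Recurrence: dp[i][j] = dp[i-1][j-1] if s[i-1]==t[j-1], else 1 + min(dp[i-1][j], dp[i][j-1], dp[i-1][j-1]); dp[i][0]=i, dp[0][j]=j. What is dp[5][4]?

   ''  d  l  k  g  o  i  d  g  p
''  0  1  2  3  4  5  6  7  8  9
 h  1  1  2  3  4  5  6  7  8  9
 a  2  2  2  3  4  5  6  7  8  9
 a  3  3  3  3  4  5  6  7  8  9
 l  4  4  3  4  4  5  6  7  8  9
 k  5  5  4  3  4  5  6  7  8  9
 f  6  6  5  4  4  5  6  7  8  9
 l  7  7  6  5  5  5  6  7  8  9
 b  8  8  7  6  6  6  6  7  8  9

4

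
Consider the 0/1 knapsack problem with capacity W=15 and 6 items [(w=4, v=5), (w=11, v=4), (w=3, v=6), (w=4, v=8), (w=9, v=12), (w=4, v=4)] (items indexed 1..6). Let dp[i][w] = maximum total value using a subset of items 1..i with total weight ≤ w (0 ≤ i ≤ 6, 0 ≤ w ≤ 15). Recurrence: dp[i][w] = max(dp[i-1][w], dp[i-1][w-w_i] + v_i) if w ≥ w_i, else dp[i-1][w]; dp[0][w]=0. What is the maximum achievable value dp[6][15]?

23

i\w   0   1   2   3   4   5   6   7   8   9  10  11  12  13  14  15
  0   0   0   0   0   0   0   0   0   0   0   0   0   0   0   0   0
  1   0   0   0   0   5   5   5   5   5   5   5   5   5   5   5   5
  2   0   0   0   0   5   5   5   5   5   5   5   5   5   5   5   9
  3   0   0   0   6   6   6   6  11  11  11  11  11  11  11  11  11
  4   0   0   0   6   8   8   8  14  14  14  14  19  19  19  19  19
  5   0   0   0   6   8   8   8  14  14  14  14  19  19  20  20  20
  6   0   0   0   6   8   8   8  14  14  14  14  19  19  20  20  23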